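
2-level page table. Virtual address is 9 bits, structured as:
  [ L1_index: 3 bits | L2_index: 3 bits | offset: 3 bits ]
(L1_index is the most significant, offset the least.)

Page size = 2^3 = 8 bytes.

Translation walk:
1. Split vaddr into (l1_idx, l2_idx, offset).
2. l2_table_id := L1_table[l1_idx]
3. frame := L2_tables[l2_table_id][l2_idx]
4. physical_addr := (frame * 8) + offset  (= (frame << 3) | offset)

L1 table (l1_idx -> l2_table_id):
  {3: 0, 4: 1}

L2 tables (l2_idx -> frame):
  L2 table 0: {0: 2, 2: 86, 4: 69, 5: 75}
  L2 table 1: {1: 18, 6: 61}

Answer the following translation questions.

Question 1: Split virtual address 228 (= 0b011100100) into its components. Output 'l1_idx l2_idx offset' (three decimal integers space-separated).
Answer: 3 4 4

Derivation:
vaddr = 228 = 0b011100100
  top 3 bits -> l1_idx = 3
  next 3 bits -> l2_idx = 4
  bottom 3 bits -> offset = 4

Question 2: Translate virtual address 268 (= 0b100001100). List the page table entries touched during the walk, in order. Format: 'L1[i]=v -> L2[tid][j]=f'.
vaddr = 268 = 0b100001100
Split: l1_idx=4, l2_idx=1, offset=4

Answer: L1[4]=1 -> L2[1][1]=18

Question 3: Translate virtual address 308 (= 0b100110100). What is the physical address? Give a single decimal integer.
vaddr = 308 = 0b100110100
Split: l1_idx=4, l2_idx=6, offset=4
L1[4] = 1
L2[1][6] = 61
paddr = 61 * 8 + 4 = 492

Answer: 492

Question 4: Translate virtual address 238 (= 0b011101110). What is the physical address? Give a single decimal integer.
vaddr = 238 = 0b011101110
Split: l1_idx=3, l2_idx=5, offset=6
L1[3] = 0
L2[0][5] = 75
paddr = 75 * 8 + 6 = 606

Answer: 606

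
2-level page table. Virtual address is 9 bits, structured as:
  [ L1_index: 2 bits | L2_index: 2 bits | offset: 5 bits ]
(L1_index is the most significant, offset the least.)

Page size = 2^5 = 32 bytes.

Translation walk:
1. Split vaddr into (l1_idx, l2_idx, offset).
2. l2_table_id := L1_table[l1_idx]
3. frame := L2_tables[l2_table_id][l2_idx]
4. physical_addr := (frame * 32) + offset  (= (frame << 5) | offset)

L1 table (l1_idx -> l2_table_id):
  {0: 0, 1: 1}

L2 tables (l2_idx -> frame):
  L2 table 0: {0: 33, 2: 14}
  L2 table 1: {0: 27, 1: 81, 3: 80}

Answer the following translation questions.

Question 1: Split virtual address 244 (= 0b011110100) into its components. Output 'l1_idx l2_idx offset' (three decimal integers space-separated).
Answer: 1 3 20

Derivation:
vaddr = 244 = 0b011110100
  top 2 bits -> l1_idx = 1
  next 2 bits -> l2_idx = 3
  bottom 5 bits -> offset = 20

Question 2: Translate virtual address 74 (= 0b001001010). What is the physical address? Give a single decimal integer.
vaddr = 74 = 0b001001010
Split: l1_idx=0, l2_idx=2, offset=10
L1[0] = 0
L2[0][2] = 14
paddr = 14 * 32 + 10 = 458

Answer: 458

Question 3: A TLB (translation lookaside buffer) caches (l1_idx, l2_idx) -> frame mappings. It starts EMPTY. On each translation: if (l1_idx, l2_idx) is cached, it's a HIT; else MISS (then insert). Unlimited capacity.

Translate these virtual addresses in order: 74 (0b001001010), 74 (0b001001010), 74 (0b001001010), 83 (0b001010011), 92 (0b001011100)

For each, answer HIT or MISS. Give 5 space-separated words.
vaddr=74: (0,2) not in TLB -> MISS, insert
vaddr=74: (0,2) in TLB -> HIT
vaddr=74: (0,2) in TLB -> HIT
vaddr=83: (0,2) in TLB -> HIT
vaddr=92: (0,2) in TLB -> HIT

Answer: MISS HIT HIT HIT HIT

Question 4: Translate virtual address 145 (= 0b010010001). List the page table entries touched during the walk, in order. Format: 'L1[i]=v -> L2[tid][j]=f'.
Answer: L1[1]=1 -> L2[1][0]=27

Derivation:
vaddr = 145 = 0b010010001
Split: l1_idx=1, l2_idx=0, offset=17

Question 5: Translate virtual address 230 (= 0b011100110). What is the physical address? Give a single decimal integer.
vaddr = 230 = 0b011100110
Split: l1_idx=1, l2_idx=3, offset=6
L1[1] = 1
L2[1][3] = 80
paddr = 80 * 32 + 6 = 2566

Answer: 2566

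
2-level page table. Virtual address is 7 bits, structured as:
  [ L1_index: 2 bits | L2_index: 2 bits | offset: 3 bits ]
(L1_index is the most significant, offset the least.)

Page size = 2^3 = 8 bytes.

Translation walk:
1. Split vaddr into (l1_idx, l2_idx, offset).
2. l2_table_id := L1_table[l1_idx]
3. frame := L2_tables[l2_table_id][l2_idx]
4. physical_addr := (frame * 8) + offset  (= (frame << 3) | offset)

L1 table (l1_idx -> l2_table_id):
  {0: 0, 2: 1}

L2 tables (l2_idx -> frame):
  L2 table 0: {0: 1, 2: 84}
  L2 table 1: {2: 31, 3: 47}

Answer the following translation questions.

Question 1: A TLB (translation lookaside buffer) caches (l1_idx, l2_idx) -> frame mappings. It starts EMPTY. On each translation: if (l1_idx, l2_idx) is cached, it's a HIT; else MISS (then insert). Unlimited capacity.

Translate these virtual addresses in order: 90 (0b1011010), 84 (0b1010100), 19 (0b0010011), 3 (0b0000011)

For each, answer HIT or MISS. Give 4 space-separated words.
Answer: MISS MISS MISS MISS

Derivation:
vaddr=90: (2,3) not in TLB -> MISS, insert
vaddr=84: (2,2) not in TLB -> MISS, insert
vaddr=19: (0,2) not in TLB -> MISS, insert
vaddr=3: (0,0) not in TLB -> MISS, insert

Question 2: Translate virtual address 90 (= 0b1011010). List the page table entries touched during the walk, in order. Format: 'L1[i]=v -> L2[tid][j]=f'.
vaddr = 90 = 0b1011010
Split: l1_idx=2, l2_idx=3, offset=2

Answer: L1[2]=1 -> L2[1][3]=47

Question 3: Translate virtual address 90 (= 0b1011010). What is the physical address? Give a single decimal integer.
vaddr = 90 = 0b1011010
Split: l1_idx=2, l2_idx=3, offset=2
L1[2] = 1
L2[1][3] = 47
paddr = 47 * 8 + 2 = 378

Answer: 378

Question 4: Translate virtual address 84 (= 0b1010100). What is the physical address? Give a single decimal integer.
vaddr = 84 = 0b1010100
Split: l1_idx=2, l2_idx=2, offset=4
L1[2] = 1
L2[1][2] = 31
paddr = 31 * 8 + 4 = 252

Answer: 252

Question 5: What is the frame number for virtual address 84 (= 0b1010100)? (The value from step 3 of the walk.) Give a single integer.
vaddr = 84: l1_idx=2, l2_idx=2
L1[2] = 1; L2[1][2] = 31

Answer: 31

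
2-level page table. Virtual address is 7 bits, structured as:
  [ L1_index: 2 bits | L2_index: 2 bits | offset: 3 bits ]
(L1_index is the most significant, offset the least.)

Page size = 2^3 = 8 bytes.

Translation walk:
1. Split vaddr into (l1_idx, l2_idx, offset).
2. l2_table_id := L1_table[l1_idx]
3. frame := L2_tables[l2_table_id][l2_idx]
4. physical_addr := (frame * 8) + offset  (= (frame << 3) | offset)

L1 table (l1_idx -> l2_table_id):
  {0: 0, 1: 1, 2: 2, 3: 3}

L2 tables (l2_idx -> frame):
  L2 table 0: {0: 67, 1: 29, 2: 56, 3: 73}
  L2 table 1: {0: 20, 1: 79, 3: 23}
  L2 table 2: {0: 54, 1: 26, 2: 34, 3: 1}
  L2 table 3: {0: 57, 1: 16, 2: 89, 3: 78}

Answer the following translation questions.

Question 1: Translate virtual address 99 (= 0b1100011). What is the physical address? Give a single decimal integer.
Answer: 459

Derivation:
vaddr = 99 = 0b1100011
Split: l1_idx=3, l2_idx=0, offset=3
L1[3] = 3
L2[3][0] = 57
paddr = 57 * 8 + 3 = 459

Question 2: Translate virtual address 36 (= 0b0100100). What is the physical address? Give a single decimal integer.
vaddr = 36 = 0b0100100
Split: l1_idx=1, l2_idx=0, offset=4
L1[1] = 1
L2[1][0] = 20
paddr = 20 * 8 + 4 = 164

Answer: 164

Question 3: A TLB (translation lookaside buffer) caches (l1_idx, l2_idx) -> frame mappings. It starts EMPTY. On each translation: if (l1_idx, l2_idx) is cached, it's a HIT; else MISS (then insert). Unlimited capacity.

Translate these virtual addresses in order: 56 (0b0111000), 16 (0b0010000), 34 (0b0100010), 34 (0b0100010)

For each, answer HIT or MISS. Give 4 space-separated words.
Answer: MISS MISS MISS HIT

Derivation:
vaddr=56: (1,3) not in TLB -> MISS, insert
vaddr=16: (0,2) not in TLB -> MISS, insert
vaddr=34: (1,0) not in TLB -> MISS, insert
vaddr=34: (1,0) in TLB -> HIT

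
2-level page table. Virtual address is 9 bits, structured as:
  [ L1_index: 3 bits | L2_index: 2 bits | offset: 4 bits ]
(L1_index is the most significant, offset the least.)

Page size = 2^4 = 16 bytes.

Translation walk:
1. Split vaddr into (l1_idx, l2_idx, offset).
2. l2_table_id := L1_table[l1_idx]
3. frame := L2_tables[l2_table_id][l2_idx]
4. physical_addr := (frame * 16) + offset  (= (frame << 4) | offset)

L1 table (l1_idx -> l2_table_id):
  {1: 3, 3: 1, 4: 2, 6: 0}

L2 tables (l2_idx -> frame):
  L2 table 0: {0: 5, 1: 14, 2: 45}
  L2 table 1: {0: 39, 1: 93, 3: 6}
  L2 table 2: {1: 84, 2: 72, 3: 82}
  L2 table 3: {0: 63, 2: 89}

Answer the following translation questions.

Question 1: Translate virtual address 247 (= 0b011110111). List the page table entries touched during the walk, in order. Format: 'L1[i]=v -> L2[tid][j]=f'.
vaddr = 247 = 0b011110111
Split: l1_idx=3, l2_idx=3, offset=7

Answer: L1[3]=1 -> L2[1][3]=6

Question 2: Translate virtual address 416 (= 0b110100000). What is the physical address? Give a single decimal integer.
vaddr = 416 = 0b110100000
Split: l1_idx=6, l2_idx=2, offset=0
L1[6] = 0
L2[0][2] = 45
paddr = 45 * 16 + 0 = 720

Answer: 720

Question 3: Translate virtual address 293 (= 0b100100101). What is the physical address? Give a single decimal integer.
vaddr = 293 = 0b100100101
Split: l1_idx=4, l2_idx=2, offset=5
L1[4] = 2
L2[2][2] = 72
paddr = 72 * 16 + 5 = 1157

Answer: 1157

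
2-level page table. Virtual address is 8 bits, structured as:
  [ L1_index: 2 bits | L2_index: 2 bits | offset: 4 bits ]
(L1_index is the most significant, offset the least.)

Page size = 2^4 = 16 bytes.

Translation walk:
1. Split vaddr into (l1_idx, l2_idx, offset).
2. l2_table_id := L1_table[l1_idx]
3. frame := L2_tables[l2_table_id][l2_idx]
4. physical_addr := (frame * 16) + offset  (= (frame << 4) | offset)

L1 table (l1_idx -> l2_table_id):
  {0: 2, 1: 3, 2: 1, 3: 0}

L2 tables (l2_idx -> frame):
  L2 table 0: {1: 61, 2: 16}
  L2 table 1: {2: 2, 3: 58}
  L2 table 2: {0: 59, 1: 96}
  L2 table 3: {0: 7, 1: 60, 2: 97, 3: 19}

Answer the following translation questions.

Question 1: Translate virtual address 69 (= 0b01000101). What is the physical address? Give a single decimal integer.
Answer: 117

Derivation:
vaddr = 69 = 0b01000101
Split: l1_idx=1, l2_idx=0, offset=5
L1[1] = 3
L2[3][0] = 7
paddr = 7 * 16 + 5 = 117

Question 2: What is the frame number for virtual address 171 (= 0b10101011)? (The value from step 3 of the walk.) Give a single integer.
Answer: 2

Derivation:
vaddr = 171: l1_idx=2, l2_idx=2
L1[2] = 1; L2[1][2] = 2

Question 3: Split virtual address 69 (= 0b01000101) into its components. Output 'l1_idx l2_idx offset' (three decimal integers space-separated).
vaddr = 69 = 0b01000101
  top 2 bits -> l1_idx = 1
  next 2 bits -> l2_idx = 0
  bottom 4 bits -> offset = 5

Answer: 1 0 5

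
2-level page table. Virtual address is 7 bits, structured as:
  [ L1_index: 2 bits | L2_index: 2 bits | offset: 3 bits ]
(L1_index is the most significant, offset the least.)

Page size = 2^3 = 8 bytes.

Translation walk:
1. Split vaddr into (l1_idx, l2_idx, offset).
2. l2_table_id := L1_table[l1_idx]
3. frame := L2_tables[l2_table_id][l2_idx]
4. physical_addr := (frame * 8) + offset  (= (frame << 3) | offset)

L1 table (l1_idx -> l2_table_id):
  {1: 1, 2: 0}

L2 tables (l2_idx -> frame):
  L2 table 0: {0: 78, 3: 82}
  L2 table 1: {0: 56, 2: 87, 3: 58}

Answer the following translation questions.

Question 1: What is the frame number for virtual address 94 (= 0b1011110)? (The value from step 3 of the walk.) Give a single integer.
vaddr = 94: l1_idx=2, l2_idx=3
L1[2] = 0; L2[0][3] = 82

Answer: 82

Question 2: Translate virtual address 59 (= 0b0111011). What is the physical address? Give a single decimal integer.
vaddr = 59 = 0b0111011
Split: l1_idx=1, l2_idx=3, offset=3
L1[1] = 1
L2[1][3] = 58
paddr = 58 * 8 + 3 = 467

Answer: 467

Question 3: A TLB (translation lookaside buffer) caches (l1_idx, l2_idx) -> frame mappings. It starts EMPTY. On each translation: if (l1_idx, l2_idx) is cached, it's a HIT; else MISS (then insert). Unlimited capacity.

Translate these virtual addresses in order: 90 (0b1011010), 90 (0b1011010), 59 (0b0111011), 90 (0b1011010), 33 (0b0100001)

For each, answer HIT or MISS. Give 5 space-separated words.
vaddr=90: (2,3) not in TLB -> MISS, insert
vaddr=90: (2,3) in TLB -> HIT
vaddr=59: (1,3) not in TLB -> MISS, insert
vaddr=90: (2,3) in TLB -> HIT
vaddr=33: (1,0) not in TLB -> MISS, insert

Answer: MISS HIT MISS HIT MISS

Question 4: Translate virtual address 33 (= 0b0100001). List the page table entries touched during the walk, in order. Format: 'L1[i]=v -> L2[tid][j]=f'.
Answer: L1[1]=1 -> L2[1][0]=56

Derivation:
vaddr = 33 = 0b0100001
Split: l1_idx=1, l2_idx=0, offset=1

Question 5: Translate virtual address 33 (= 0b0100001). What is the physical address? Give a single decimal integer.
vaddr = 33 = 0b0100001
Split: l1_idx=1, l2_idx=0, offset=1
L1[1] = 1
L2[1][0] = 56
paddr = 56 * 8 + 1 = 449

Answer: 449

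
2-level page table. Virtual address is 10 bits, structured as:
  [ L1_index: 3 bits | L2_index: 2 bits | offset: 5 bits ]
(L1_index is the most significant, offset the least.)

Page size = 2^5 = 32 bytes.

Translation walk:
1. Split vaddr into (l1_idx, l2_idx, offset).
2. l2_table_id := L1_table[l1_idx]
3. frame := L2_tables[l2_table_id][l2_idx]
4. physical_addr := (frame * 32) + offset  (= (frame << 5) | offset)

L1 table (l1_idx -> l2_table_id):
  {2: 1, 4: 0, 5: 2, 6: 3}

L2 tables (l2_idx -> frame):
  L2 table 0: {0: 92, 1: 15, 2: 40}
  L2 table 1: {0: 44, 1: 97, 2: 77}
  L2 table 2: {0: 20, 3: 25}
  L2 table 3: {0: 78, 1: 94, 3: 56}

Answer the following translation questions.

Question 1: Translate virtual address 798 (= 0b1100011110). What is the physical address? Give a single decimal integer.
Answer: 2526

Derivation:
vaddr = 798 = 0b1100011110
Split: l1_idx=6, l2_idx=0, offset=30
L1[6] = 3
L2[3][0] = 78
paddr = 78 * 32 + 30 = 2526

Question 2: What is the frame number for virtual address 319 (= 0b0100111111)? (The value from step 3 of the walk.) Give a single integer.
Answer: 97

Derivation:
vaddr = 319: l1_idx=2, l2_idx=1
L1[2] = 1; L2[1][1] = 97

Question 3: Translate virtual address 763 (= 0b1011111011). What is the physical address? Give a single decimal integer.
vaddr = 763 = 0b1011111011
Split: l1_idx=5, l2_idx=3, offset=27
L1[5] = 2
L2[2][3] = 25
paddr = 25 * 32 + 27 = 827

Answer: 827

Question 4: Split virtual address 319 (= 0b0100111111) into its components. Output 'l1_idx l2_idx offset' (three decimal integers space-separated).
Answer: 2 1 31

Derivation:
vaddr = 319 = 0b0100111111
  top 3 bits -> l1_idx = 2
  next 2 bits -> l2_idx = 1
  bottom 5 bits -> offset = 31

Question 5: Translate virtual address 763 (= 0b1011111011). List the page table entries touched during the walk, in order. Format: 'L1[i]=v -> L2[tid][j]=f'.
vaddr = 763 = 0b1011111011
Split: l1_idx=5, l2_idx=3, offset=27

Answer: L1[5]=2 -> L2[2][3]=25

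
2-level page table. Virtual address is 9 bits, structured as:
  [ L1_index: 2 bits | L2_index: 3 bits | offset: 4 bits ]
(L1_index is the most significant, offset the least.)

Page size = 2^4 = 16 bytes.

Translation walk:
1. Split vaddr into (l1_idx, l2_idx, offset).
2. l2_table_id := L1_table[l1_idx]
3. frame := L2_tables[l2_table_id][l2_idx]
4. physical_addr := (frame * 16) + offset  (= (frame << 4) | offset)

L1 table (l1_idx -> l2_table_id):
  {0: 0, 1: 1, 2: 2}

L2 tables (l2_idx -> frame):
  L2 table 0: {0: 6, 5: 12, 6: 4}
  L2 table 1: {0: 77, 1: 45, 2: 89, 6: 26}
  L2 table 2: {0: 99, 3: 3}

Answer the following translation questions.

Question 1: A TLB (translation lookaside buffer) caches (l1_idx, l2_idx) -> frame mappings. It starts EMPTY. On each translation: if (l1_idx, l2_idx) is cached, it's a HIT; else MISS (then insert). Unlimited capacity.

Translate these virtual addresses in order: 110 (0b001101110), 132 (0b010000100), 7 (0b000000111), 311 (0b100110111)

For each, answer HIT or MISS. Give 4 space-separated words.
Answer: MISS MISS MISS MISS

Derivation:
vaddr=110: (0,6) not in TLB -> MISS, insert
vaddr=132: (1,0) not in TLB -> MISS, insert
vaddr=7: (0,0) not in TLB -> MISS, insert
vaddr=311: (2,3) not in TLB -> MISS, insert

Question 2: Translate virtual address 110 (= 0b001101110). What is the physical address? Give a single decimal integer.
vaddr = 110 = 0b001101110
Split: l1_idx=0, l2_idx=6, offset=14
L1[0] = 0
L2[0][6] = 4
paddr = 4 * 16 + 14 = 78

Answer: 78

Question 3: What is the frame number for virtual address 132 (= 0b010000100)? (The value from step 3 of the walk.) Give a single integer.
vaddr = 132: l1_idx=1, l2_idx=0
L1[1] = 1; L2[1][0] = 77

Answer: 77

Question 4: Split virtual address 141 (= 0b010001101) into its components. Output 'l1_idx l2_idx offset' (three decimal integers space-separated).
Answer: 1 0 13

Derivation:
vaddr = 141 = 0b010001101
  top 2 bits -> l1_idx = 1
  next 3 bits -> l2_idx = 0
  bottom 4 bits -> offset = 13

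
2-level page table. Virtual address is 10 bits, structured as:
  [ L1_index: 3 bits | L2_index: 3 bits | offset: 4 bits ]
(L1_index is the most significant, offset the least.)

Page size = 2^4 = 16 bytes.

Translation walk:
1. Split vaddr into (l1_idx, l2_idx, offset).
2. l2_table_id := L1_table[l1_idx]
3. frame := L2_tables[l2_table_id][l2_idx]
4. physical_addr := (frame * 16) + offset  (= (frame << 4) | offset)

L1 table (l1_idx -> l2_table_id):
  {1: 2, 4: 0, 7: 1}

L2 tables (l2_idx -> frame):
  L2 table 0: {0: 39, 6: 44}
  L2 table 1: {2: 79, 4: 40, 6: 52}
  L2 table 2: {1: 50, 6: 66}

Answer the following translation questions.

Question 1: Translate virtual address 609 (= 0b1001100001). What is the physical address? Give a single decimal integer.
Answer: 705

Derivation:
vaddr = 609 = 0b1001100001
Split: l1_idx=4, l2_idx=6, offset=1
L1[4] = 0
L2[0][6] = 44
paddr = 44 * 16 + 1 = 705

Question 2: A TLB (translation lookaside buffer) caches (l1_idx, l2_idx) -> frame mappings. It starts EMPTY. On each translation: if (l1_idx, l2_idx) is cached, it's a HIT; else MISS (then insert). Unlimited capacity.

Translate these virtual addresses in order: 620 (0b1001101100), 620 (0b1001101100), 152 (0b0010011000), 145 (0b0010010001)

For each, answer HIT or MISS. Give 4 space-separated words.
vaddr=620: (4,6) not in TLB -> MISS, insert
vaddr=620: (4,6) in TLB -> HIT
vaddr=152: (1,1) not in TLB -> MISS, insert
vaddr=145: (1,1) in TLB -> HIT

Answer: MISS HIT MISS HIT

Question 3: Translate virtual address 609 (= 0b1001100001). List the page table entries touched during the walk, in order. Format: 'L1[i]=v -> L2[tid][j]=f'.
Answer: L1[4]=0 -> L2[0][6]=44

Derivation:
vaddr = 609 = 0b1001100001
Split: l1_idx=4, l2_idx=6, offset=1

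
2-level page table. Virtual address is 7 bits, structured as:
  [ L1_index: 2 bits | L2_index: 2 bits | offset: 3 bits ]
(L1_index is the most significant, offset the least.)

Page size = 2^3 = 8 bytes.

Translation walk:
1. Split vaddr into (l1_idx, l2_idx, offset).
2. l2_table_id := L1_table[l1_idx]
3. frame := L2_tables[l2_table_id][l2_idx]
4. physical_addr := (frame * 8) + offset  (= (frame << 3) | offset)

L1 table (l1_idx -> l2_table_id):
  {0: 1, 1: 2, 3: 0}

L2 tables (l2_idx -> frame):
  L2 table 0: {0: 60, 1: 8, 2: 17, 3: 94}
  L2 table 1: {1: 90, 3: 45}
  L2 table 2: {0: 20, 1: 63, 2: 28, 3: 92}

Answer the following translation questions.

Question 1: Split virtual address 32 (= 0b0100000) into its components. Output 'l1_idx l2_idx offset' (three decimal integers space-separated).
vaddr = 32 = 0b0100000
  top 2 bits -> l1_idx = 1
  next 2 bits -> l2_idx = 0
  bottom 3 bits -> offset = 0

Answer: 1 0 0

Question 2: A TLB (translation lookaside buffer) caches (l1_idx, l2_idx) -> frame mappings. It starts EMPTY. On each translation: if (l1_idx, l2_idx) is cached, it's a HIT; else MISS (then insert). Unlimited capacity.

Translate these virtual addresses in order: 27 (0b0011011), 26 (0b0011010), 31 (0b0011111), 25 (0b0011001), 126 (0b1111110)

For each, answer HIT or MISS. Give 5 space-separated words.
vaddr=27: (0,3) not in TLB -> MISS, insert
vaddr=26: (0,3) in TLB -> HIT
vaddr=31: (0,3) in TLB -> HIT
vaddr=25: (0,3) in TLB -> HIT
vaddr=126: (3,3) not in TLB -> MISS, insert

Answer: MISS HIT HIT HIT MISS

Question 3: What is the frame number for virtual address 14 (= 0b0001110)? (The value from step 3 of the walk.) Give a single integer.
Answer: 90

Derivation:
vaddr = 14: l1_idx=0, l2_idx=1
L1[0] = 1; L2[1][1] = 90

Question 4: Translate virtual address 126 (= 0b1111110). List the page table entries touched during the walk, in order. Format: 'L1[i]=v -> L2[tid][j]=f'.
vaddr = 126 = 0b1111110
Split: l1_idx=3, l2_idx=3, offset=6

Answer: L1[3]=0 -> L2[0][3]=94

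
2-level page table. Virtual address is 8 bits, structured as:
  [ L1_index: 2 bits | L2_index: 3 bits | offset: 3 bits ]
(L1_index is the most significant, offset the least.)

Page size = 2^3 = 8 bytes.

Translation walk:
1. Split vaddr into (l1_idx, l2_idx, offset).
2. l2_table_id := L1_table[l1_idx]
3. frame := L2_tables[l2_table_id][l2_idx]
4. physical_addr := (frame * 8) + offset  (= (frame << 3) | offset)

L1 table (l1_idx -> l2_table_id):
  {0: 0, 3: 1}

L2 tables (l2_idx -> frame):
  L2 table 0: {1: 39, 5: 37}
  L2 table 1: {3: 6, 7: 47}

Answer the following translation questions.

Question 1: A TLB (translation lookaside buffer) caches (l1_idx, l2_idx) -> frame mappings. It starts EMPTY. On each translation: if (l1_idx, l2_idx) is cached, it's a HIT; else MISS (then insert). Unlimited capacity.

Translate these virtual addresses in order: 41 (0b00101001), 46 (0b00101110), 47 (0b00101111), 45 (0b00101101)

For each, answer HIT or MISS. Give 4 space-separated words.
Answer: MISS HIT HIT HIT

Derivation:
vaddr=41: (0,5) not in TLB -> MISS, insert
vaddr=46: (0,5) in TLB -> HIT
vaddr=47: (0,5) in TLB -> HIT
vaddr=45: (0,5) in TLB -> HIT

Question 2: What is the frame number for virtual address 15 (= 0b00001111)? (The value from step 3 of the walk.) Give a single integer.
Answer: 39

Derivation:
vaddr = 15: l1_idx=0, l2_idx=1
L1[0] = 0; L2[0][1] = 39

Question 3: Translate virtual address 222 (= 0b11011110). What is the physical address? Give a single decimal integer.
vaddr = 222 = 0b11011110
Split: l1_idx=3, l2_idx=3, offset=6
L1[3] = 1
L2[1][3] = 6
paddr = 6 * 8 + 6 = 54

Answer: 54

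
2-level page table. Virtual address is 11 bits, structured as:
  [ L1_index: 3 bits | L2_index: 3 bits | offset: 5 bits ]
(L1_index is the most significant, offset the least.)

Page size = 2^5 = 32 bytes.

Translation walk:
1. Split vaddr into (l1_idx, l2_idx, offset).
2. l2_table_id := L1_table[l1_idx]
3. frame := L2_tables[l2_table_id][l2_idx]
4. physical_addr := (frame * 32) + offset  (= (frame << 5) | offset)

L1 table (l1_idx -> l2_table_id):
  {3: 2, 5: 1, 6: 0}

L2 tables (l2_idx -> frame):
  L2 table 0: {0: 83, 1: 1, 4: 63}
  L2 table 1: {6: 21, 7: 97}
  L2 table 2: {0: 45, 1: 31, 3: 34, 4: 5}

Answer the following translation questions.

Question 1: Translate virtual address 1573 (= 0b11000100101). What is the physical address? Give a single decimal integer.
Answer: 37

Derivation:
vaddr = 1573 = 0b11000100101
Split: l1_idx=6, l2_idx=1, offset=5
L1[6] = 0
L2[0][1] = 1
paddr = 1 * 32 + 5 = 37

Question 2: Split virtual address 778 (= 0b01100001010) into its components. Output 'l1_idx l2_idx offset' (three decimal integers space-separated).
vaddr = 778 = 0b01100001010
  top 3 bits -> l1_idx = 3
  next 3 bits -> l2_idx = 0
  bottom 5 bits -> offset = 10

Answer: 3 0 10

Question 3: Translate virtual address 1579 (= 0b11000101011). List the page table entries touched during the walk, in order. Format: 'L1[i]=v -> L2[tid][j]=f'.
vaddr = 1579 = 0b11000101011
Split: l1_idx=6, l2_idx=1, offset=11

Answer: L1[6]=0 -> L2[0][1]=1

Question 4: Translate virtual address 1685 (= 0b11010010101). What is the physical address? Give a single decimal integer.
vaddr = 1685 = 0b11010010101
Split: l1_idx=6, l2_idx=4, offset=21
L1[6] = 0
L2[0][4] = 63
paddr = 63 * 32 + 21 = 2037

Answer: 2037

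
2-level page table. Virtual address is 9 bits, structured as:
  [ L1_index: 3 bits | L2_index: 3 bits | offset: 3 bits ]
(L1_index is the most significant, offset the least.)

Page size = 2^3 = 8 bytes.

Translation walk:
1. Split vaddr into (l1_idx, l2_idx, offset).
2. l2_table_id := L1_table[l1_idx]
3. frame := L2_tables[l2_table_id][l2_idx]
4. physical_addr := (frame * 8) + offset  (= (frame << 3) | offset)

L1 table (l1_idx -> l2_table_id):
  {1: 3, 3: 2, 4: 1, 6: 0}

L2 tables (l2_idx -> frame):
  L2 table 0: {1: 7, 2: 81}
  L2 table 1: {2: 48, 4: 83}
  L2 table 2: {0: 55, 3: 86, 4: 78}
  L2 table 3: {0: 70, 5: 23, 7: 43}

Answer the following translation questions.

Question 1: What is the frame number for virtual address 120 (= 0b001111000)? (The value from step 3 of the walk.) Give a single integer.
vaddr = 120: l1_idx=1, l2_idx=7
L1[1] = 3; L2[3][7] = 43

Answer: 43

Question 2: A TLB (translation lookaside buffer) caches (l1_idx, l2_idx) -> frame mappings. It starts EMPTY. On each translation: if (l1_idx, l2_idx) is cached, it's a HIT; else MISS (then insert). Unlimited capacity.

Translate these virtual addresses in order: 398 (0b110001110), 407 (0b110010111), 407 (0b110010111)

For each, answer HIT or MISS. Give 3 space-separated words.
Answer: MISS MISS HIT

Derivation:
vaddr=398: (6,1) not in TLB -> MISS, insert
vaddr=407: (6,2) not in TLB -> MISS, insert
vaddr=407: (6,2) in TLB -> HIT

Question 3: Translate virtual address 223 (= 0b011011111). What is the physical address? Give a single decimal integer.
vaddr = 223 = 0b011011111
Split: l1_idx=3, l2_idx=3, offset=7
L1[3] = 2
L2[2][3] = 86
paddr = 86 * 8 + 7 = 695

Answer: 695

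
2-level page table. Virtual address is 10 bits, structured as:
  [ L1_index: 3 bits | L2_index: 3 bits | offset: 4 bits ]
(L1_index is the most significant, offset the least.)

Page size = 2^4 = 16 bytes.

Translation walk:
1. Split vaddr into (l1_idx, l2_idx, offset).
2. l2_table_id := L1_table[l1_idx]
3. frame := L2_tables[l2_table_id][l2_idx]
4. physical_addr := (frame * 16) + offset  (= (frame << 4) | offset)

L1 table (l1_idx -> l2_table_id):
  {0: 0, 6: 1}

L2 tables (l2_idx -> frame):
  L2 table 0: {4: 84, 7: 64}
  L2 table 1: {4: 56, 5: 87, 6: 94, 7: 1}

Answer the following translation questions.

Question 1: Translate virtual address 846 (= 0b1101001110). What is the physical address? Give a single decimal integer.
Answer: 910

Derivation:
vaddr = 846 = 0b1101001110
Split: l1_idx=6, l2_idx=4, offset=14
L1[6] = 1
L2[1][4] = 56
paddr = 56 * 16 + 14 = 910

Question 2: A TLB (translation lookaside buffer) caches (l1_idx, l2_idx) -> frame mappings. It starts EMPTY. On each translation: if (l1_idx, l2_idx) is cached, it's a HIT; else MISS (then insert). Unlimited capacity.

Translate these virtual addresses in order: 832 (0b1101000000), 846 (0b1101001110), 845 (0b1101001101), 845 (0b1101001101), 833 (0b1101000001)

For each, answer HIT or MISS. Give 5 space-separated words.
vaddr=832: (6,4) not in TLB -> MISS, insert
vaddr=846: (6,4) in TLB -> HIT
vaddr=845: (6,4) in TLB -> HIT
vaddr=845: (6,4) in TLB -> HIT
vaddr=833: (6,4) in TLB -> HIT

Answer: MISS HIT HIT HIT HIT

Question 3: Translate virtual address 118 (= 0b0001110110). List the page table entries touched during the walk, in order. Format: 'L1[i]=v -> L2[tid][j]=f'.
Answer: L1[0]=0 -> L2[0][7]=64

Derivation:
vaddr = 118 = 0b0001110110
Split: l1_idx=0, l2_idx=7, offset=6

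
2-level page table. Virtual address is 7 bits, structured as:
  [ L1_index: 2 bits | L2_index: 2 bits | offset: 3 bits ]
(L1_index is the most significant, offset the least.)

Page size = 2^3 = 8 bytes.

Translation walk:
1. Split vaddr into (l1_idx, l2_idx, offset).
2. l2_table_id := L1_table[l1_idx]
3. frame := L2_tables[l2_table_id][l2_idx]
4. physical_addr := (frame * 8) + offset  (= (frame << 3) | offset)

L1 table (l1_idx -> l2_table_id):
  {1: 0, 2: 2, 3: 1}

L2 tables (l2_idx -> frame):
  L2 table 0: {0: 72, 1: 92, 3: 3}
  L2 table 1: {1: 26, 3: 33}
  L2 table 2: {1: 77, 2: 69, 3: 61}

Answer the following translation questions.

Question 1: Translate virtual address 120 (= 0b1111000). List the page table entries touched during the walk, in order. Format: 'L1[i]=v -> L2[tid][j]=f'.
Answer: L1[3]=1 -> L2[1][3]=33

Derivation:
vaddr = 120 = 0b1111000
Split: l1_idx=3, l2_idx=3, offset=0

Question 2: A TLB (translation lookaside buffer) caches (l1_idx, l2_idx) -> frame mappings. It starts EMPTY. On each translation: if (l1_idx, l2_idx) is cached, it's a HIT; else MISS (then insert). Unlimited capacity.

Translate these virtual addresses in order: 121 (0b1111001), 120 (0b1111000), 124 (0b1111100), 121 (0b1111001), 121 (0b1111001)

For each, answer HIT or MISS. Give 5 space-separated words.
Answer: MISS HIT HIT HIT HIT

Derivation:
vaddr=121: (3,3) not in TLB -> MISS, insert
vaddr=120: (3,3) in TLB -> HIT
vaddr=124: (3,3) in TLB -> HIT
vaddr=121: (3,3) in TLB -> HIT
vaddr=121: (3,3) in TLB -> HIT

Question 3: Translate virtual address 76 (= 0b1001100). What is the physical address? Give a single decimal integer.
vaddr = 76 = 0b1001100
Split: l1_idx=2, l2_idx=1, offset=4
L1[2] = 2
L2[2][1] = 77
paddr = 77 * 8 + 4 = 620

Answer: 620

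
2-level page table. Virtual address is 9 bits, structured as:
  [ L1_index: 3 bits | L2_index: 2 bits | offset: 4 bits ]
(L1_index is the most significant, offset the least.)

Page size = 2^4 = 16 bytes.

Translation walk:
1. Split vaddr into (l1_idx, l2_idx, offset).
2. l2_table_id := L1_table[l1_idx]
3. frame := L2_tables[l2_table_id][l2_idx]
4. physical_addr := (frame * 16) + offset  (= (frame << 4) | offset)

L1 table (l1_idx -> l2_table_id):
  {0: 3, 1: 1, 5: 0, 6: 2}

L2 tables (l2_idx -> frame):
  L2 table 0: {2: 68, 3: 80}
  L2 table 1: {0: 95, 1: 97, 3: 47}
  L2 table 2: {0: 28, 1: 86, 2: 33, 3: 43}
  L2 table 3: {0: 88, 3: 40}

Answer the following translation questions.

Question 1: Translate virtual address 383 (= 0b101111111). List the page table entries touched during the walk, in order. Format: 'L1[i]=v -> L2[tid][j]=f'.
Answer: L1[5]=0 -> L2[0][3]=80

Derivation:
vaddr = 383 = 0b101111111
Split: l1_idx=5, l2_idx=3, offset=15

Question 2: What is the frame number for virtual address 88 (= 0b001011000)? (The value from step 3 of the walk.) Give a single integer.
Answer: 97

Derivation:
vaddr = 88: l1_idx=1, l2_idx=1
L1[1] = 1; L2[1][1] = 97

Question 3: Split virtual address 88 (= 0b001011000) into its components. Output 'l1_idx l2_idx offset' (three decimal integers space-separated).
vaddr = 88 = 0b001011000
  top 3 bits -> l1_idx = 1
  next 2 bits -> l2_idx = 1
  bottom 4 bits -> offset = 8

Answer: 1 1 8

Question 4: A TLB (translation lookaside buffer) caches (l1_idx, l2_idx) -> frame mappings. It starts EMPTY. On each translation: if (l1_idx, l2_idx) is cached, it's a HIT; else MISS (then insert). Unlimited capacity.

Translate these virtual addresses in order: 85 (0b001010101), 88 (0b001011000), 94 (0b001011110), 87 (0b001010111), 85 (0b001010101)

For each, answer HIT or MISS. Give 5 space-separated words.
Answer: MISS HIT HIT HIT HIT

Derivation:
vaddr=85: (1,1) not in TLB -> MISS, insert
vaddr=88: (1,1) in TLB -> HIT
vaddr=94: (1,1) in TLB -> HIT
vaddr=87: (1,1) in TLB -> HIT
vaddr=85: (1,1) in TLB -> HIT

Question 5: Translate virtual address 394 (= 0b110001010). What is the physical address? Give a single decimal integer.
Answer: 458

Derivation:
vaddr = 394 = 0b110001010
Split: l1_idx=6, l2_idx=0, offset=10
L1[6] = 2
L2[2][0] = 28
paddr = 28 * 16 + 10 = 458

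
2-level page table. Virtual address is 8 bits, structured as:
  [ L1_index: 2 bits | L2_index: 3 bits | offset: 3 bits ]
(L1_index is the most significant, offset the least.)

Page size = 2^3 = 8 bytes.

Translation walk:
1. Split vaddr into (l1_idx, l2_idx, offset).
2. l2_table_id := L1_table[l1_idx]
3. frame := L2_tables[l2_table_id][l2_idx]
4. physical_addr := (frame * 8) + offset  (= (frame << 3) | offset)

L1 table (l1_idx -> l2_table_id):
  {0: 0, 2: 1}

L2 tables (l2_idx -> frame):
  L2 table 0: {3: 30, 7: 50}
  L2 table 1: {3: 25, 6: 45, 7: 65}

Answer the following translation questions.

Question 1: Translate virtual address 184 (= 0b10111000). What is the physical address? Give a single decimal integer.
vaddr = 184 = 0b10111000
Split: l1_idx=2, l2_idx=7, offset=0
L1[2] = 1
L2[1][7] = 65
paddr = 65 * 8 + 0 = 520

Answer: 520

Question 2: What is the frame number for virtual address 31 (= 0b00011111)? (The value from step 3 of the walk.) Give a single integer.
Answer: 30

Derivation:
vaddr = 31: l1_idx=0, l2_idx=3
L1[0] = 0; L2[0][3] = 30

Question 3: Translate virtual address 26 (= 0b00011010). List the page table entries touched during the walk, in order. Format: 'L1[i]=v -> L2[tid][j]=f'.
vaddr = 26 = 0b00011010
Split: l1_idx=0, l2_idx=3, offset=2

Answer: L1[0]=0 -> L2[0][3]=30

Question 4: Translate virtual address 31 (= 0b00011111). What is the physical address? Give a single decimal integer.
vaddr = 31 = 0b00011111
Split: l1_idx=0, l2_idx=3, offset=7
L1[0] = 0
L2[0][3] = 30
paddr = 30 * 8 + 7 = 247

Answer: 247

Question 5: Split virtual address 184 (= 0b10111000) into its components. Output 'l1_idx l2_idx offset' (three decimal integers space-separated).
Answer: 2 7 0

Derivation:
vaddr = 184 = 0b10111000
  top 2 bits -> l1_idx = 2
  next 3 bits -> l2_idx = 7
  bottom 3 bits -> offset = 0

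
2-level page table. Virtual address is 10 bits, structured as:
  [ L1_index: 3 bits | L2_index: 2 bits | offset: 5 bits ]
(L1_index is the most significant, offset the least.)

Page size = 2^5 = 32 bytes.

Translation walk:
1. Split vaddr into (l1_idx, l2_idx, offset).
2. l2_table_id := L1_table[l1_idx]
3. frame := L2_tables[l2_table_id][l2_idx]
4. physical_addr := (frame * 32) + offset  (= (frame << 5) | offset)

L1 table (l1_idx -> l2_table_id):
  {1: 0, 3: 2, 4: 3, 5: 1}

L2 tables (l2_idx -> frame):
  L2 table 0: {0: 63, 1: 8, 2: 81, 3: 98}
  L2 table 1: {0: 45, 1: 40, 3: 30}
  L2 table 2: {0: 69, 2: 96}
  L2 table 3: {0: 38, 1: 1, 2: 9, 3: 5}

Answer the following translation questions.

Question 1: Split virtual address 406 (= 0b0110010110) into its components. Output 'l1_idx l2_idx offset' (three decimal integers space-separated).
vaddr = 406 = 0b0110010110
  top 3 bits -> l1_idx = 3
  next 2 bits -> l2_idx = 0
  bottom 5 bits -> offset = 22

Answer: 3 0 22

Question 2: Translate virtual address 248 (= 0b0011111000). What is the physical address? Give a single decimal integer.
vaddr = 248 = 0b0011111000
Split: l1_idx=1, l2_idx=3, offset=24
L1[1] = 0
L2[0][3] = 98
paddr = 98 * 32 + 24 = 3160

Answer: 3160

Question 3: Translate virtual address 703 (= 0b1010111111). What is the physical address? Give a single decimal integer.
Answer: 1311

Derivation:
vaddr = 703 = 0b1010111111
Split: l1_idx=5, l2_idx=1, offset=31
L1[5] = 1
L2[1][1] = 40
paddr = 40 * 32 + 31 = 1311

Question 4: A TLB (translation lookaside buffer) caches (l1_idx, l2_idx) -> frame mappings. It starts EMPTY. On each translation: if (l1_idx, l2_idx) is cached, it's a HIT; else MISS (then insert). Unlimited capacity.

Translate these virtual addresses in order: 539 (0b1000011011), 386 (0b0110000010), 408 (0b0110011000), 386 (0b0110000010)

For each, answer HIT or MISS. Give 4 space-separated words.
Answer: MISS MISS HIT HIT

Derivation:
vaddr=539: (4,0) not in TLB -> MISS, insert
vaddr=386: (3,0) not in TLB -> MISS, insert
vaddr=408: (3,0) in TLB -> HIT
vaddr=386: (3,0) in TLB -> HIT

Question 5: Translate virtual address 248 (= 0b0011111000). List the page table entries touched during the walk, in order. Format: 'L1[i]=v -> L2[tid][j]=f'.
Answer: L1[1]=0 -> L2[0][3]=98

Derivation:
vaddr = 248 = 0b0011111000
Split: l1_idx=1, l2_idx=3, offset=24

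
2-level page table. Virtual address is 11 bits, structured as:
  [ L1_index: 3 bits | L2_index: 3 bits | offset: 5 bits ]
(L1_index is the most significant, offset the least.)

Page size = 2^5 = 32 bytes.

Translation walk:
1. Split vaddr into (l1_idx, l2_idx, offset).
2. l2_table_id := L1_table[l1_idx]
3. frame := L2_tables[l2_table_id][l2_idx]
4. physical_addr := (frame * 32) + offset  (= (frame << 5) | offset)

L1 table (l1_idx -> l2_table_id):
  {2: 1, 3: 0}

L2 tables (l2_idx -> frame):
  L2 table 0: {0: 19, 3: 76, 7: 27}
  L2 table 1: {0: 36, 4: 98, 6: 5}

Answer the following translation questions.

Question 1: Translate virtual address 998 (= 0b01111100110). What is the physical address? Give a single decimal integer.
Answer: 870

Derivation:
vaddr = 998 = 0b01111100110
Split: l1_idx=3, l2_idx=7, offset=6
L1[3] = 0
L2[0][7] = 27
paddr = 27 * 32 + 6 = 870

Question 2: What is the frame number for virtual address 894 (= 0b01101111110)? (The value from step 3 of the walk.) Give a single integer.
vaddr = 894: l1_idx=3, l2_idx=3
L1[3] = 0; L2[0][3] = 76

Answer: 76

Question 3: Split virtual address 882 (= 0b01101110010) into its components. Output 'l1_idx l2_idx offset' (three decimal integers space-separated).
vaddr = 882 = 0b01101110010
  top 3 bits -> l1_idx = 3
  next 3 bits -> l2_idx = 3
  bottom 5 bits -> offset = 18

Answer: 3 3 18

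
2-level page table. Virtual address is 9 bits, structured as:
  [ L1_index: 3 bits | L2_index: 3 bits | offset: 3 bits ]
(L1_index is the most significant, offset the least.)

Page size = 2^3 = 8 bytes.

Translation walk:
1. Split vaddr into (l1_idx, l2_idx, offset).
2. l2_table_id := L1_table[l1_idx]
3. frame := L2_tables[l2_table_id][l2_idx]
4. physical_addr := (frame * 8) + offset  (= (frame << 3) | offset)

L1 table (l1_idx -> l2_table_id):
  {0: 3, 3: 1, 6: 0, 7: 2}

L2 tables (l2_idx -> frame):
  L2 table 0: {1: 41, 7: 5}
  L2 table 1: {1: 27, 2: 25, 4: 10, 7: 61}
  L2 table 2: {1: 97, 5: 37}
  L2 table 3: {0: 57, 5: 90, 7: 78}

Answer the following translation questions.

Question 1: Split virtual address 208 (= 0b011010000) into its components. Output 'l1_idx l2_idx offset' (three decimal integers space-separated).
Answer: 3 2 0

Derivation:
vaddr = 208 = 0b011010000
  top 3 bits -> l1_idx = 3
  next 3 bits -> l2_idx = 2
  bottom 3 bits -> offset = 0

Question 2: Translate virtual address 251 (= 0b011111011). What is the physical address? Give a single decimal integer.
Answer: 491

Derivation:
vaddr = 251 = 0b011111011
Split: l1_idx=3, l2_idx=7, offset=3
L1[3] = 1
L2[1][7] = 61
paddr = 61 * 8 + 3 = 491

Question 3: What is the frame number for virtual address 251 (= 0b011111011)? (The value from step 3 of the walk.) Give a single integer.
Answer: 61

Derivation:
vaddr = 251: l1_idx=3, l2_idx=7
L1[3] = 1; L2[1][7] = 61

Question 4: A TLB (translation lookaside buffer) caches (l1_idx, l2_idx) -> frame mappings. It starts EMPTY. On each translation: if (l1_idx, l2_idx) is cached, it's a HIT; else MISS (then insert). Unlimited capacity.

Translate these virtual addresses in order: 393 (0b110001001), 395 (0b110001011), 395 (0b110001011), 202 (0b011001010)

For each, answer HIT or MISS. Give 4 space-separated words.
Answer: MISS HIT HIT MISS

Derivation:
vaddr=393: (6,1) not in TLB -> MISS, insert
vaddr=395: (6,1) in TLB -> HIT
vaddr=395: (6,1) in TLB -> HIT
vaddr=202: (3,1) not in TLB -> MISS, insert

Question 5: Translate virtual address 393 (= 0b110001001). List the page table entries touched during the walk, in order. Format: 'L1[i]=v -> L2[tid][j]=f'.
vaddr = 393 = 0b110001001
Split: l1_idx=6, l2_idx=1, offset=1

Answer: L1[6]=0 -> L2[0][1]=41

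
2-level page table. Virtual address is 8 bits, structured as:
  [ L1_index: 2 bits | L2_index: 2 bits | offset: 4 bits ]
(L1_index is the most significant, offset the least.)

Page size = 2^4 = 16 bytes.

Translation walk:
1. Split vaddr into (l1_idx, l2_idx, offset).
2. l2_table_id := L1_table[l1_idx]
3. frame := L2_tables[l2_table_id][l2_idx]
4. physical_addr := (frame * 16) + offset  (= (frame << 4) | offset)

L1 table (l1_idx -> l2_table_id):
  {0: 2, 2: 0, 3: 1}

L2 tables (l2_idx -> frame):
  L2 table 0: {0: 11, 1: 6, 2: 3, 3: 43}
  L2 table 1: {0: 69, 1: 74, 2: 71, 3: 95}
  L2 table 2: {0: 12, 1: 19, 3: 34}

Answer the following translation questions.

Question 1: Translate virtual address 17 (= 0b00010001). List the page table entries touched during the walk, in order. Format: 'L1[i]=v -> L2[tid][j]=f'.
vaddr = 17 = 0b00010001
Split: l1_idx=0, l2_idx=1, offset=1

Answer: L1[0]=2 -> L2[2][1]=19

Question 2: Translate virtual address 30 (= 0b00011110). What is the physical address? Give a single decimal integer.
vaddr = 30 = 0b00011110
Split: l1_idx=0, l2_idx=1, offset=14
L1[0] = 2
L2[2][1] = 19
paddr = 19 * 16 + 14 = 318

Answer: 318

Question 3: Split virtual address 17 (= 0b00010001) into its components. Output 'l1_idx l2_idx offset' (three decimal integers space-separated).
Answer: 0 1 1

Derivation:
vaddr = 17 = 0b00010001
  top 2 bits -> l1_idx = 0
  next 2 bits -> l2_idx = 1
  bottom 4 bits -> offset = 1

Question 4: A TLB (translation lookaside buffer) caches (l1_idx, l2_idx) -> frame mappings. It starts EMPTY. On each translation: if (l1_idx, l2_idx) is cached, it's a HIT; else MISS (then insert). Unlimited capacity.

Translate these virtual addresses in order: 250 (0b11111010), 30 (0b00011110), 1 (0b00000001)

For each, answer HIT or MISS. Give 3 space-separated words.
vaddr=250: (3,3) not in TLB -> MISS, insert
vaddr=30: (0,1) not in TLB -> MISS, insert
vaddr=1: (0,0) not in TLB -> MISS, insert

Answer: MISS MISS MISS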